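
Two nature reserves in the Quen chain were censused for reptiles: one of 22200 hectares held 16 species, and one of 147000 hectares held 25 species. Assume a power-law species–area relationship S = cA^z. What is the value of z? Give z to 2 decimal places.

0.24

Taking logs: ln S = ln c + z ln A, so z = (ln S₂ − ln S₁)/(ln A₂ − ln A₁).
z = ln(25/16) / ln(147000/22200) = ln(1.562) / ln(6.622) = 0.4463 / 1.8903 = 0.2361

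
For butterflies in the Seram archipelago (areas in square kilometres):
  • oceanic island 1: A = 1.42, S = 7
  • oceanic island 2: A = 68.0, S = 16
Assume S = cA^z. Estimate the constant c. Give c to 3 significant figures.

z = ln(S₂/S₁) / ln(A₂/A₁) = ln(16/7) / ln(68/1.42) = 0.8267 / 3.8689 = 0.2137
c = S₁ / A₁^z = 7 / 1.42^0.2137 = 7 / 1.078 = 6.495

6.49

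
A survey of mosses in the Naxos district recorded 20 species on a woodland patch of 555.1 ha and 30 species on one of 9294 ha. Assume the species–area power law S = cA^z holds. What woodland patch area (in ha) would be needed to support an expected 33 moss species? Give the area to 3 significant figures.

18000 ha

z = ln(30/20) / ln(9294/555.1) = 0.4055 / 2.8180 = 0.1439
c = 20 / 555.1^0.1439 = 20 / 2.482 = 8.057
A = (33/8.057)^(1/0.1439) ⇒ ln A = ln(4.096)/0.1439 = 9.7995
A = e^9.7995 ≈ 18025 ha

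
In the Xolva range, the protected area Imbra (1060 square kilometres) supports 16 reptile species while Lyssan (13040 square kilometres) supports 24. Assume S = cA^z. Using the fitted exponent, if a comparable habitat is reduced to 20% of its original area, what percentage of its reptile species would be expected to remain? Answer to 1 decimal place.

z = ln(24/16) / ln(13040/1060) = 0.4055 / 2.5098 = 0.1616
S_new/S_old = (A_new/A_old)^z = 0.2^0.1616 = exp(0.1616 × -1.6094) = 0.771

77.1%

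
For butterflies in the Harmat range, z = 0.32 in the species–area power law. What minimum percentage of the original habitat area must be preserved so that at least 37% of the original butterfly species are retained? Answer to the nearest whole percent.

Need (A_new/A_old)^0.32 = 0.37, so A_new/A_old = 0.37^(1/0.32) = 0.37^3.125
ln(A_new/A_old) = ln 0.37 / 0.32 = -0.9943 / 0.32 = -3.1070
A_new/A_old = e^-3.1070 ≈ 0.04473

4%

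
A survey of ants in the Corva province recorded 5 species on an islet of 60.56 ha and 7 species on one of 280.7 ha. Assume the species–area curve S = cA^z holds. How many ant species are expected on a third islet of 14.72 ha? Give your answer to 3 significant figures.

3.67

z = ln(7/5) / ln(280.7/60.56) = 0.3365 / 1.5337 = 0.2194
c = 5 / 60.56^0.2194 = 5 / 2.46 = 2.032
S₃ = 2.032 × 14.72^0.2194 = 2.032 × 1.804 ≈ 3.666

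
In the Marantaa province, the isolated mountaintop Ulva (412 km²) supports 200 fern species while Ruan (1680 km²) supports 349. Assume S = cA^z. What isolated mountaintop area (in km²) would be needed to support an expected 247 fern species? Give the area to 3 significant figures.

702 km²

z = ln(349/200) / ln(1680/412) = 0.5568 / 1.4055 = 0.3961
c = 200 / 412^0.3961 = 200 / 10.86 = 18.42
A = (247/18.42)^(1/0.3961) ⇒ ln A = ln(13.41)/0.3961 = 6.5539
A = e^6.5539 ≈ 702 km²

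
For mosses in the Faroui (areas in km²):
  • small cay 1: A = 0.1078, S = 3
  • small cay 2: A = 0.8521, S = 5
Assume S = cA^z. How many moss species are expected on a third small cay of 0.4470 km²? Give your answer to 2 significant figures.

z = ln(5/3) / ln(0.8521/0.1078) = 0.5108 / 2.0674 = 0.2471
c = 3 / 0.1078^0.2471 = 3 / 0.5767 = 5.202
S₃ = 5.202 × 0.447^0.2471 = 5.202 × 0.8196 ≈ 4.263

4.3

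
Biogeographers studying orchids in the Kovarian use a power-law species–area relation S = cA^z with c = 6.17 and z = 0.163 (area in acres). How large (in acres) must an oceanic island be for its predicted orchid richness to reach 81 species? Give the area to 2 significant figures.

7200000 acres

81 = 6.17 × A^0.163  ⇒  A^0.163 = 81/6.17 = 13.13
ln A = ln(13.13) / 0.163 = 2.5748 / 0.163 = 15.7960
A = e^15.7960 ≈ 7246392 acres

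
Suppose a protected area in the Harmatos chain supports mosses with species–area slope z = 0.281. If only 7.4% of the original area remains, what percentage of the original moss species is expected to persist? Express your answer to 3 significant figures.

48.1%

S_new/S_old = (A_new/A_old)^z = 0.074^0.281
= exp(0.281 × ln 0.074) = exp(0.281 × -2.6037) = exp(-0.7316) ≈ 0.4811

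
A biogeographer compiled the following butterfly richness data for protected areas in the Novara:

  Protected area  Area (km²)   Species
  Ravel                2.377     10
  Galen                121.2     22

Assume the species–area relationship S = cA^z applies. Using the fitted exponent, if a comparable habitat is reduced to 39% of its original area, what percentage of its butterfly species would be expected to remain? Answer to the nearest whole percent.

z = ln(22/10) / ln(121.2/2.377) = 0.7885 / 3.9316 = 0.2005
S_new/S_old = (A_new/A_old)^z = 0.39^0.2005 = exp(0.2005 × -0.9416) = 0.8279

83%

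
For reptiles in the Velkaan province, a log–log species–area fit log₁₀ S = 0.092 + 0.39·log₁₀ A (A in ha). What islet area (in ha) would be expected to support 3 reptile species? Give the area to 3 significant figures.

9.72 ha

3 = 1.236 × A^0.39  ⇒  A^0.39 = 3/1.236 = 2.427
ln A = ln(2.427) / 0.39 = 0.8868 / 0.39 = 2.2738
A = e^2.2738 ≈ 9.716 ha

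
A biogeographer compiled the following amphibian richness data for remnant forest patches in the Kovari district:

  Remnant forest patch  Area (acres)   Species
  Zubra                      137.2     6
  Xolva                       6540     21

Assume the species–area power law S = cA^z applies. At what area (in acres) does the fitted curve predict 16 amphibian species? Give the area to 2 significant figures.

z = ln(21/6) / ln(6540/137.2) = 1.2528 / 3.8643 = 0.3242
c = 6 / 137.2^0.3242 = 6 / 4.931 = 1.217
A = (16/1.217)^(1/0.3242) ⇒ ln A = ln(13.15)/0.3242 = 7.9469
A = e^7.9469 ≈ 2827 acres

2800 acres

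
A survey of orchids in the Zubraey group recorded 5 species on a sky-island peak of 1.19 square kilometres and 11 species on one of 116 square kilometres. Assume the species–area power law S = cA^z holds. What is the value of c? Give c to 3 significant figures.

4.85

z = ln(S₂/S₁) / ln(A₂/A₁) = ln(11/5) / ln(116/1.19) = 0.7885 / 4.5796 = 0.1722
c = S₁ / A₁^z = 5 / 1.19^0.1722 = 5 / 1.03 = 4.852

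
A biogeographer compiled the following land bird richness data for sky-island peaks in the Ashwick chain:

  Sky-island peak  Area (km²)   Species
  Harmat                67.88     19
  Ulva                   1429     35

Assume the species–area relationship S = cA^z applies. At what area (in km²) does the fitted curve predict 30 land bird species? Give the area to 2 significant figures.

z = ln(35/19) / ln(1429/67.88) = 0.6109 / 3.0470 = 0.2005
c = 19 / 67.88^0.2005 = 19 / 2.329 = 8.156
A = (30/8.156)^(1/0.2005) ⇒ ln A = ln(3.678)/0.2005 = 6.4959
A = e^6.4959 ≈ 662.4 km²

660 km²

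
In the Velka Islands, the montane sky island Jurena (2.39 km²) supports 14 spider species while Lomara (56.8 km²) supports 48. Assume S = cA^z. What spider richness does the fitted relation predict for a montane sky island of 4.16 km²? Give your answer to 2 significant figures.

z = ln(48/14) / ln(56.8/2.39) = 1.2321 / 3.1682 = 0.3889
c = 14 / 2.39^0.3889 = 14 / 1.403 = 9.976
S₃ = 9.976 × 4.16^0.3889 = 9.976 × 1.741 ≈ 17.37

17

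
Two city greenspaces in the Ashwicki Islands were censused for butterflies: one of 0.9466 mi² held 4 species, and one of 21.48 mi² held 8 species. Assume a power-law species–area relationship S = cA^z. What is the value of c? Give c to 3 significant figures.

z = ln(S₂/S₁) / ln(A₂/A₁) = ln(8/4) / ln(21.48/0.9466) = 0.6931 / 3.1220 = 0.2220
c = S₁ / A₁^z = 4 / 0.9466^0.2220 = 4 / 0.9879 = 4.049

4.05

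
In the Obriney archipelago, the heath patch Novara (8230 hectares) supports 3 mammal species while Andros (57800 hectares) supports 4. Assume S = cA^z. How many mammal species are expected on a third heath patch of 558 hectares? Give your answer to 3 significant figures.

z = ln(4/3) / ln(57800/8230) = 0.2877 / 1.9492 = 0.1476
c = 3 / 8230^0.1476 = 3 / 3.783 = 0.793
S₃ = 0.793 × 558^0.1476 = 0.793 × 2.543 ≈ 2.017

2.02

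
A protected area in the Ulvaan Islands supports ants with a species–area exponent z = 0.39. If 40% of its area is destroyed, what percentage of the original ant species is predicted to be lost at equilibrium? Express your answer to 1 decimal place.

18.1%

S_new/S_old = (A_new/A_old)^z = 0.6^0.39
= exp(0.39 × ln 0.6) = exp(0.39 × -0.5108) = exp(-0.1992) ≈ 0.8194
Fraction lost = 1 − 0.8194 = 0.1806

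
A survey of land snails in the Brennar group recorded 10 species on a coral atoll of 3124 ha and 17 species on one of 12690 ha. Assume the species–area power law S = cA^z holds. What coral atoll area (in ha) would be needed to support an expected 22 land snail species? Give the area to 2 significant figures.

25000 ha

z = ln(17/10) / ln(12690/3124) = 0.5306 / 1.4017 = 0.3786
c = 10 / 3124^0.3786 = 10 / 21.04 = 0.4754
A = (22/0.4754)^(1/0.3786) ⇒ ln A = ln(46.28)/0.3786 = 10.1296
A = e^10.1296 ≈ 25076 ha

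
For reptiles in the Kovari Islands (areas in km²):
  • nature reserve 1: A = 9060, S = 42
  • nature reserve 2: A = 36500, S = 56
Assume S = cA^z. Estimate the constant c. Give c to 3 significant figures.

z = ln(S₂/S₁) / ln(A₂/A₁) = ln(56/42) / ln(36500/9060) = 0.2877 / 1.3934 = 0.2065
c = S₁ / A₁^z = 42 / 9060^0.2065 = 42 / 6.561 = 6.402

6.40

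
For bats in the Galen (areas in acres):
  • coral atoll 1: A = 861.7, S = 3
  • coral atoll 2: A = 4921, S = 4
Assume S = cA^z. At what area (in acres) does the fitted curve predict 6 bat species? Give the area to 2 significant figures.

z = ln(4/3) / ln(4921/861.7) = 0.2877 / 1.7424 = 0.1651
c = 3 / 861.7^0.1651 = 3 / 3.053 = 0.9828
A = (6/0.9828)^(1/0.1651) ⇒ ln A = ln(6.105)/0.1651 = 10.9570
A = e^10.9570 ≈ 57353 acres

57000 acres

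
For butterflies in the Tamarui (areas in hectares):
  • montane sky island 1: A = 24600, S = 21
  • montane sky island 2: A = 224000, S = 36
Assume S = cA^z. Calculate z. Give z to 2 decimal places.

Taking logs: ln S = ln c + z ln A, so z = (ln S₂ − ln S₁)/(ln A₂ − ln A₁).
z = ln(36/21) / ln(224000/24600) = ln(1.714) / ln(9.106) = 0.5390 / 2.2089 = 0.2440

0.24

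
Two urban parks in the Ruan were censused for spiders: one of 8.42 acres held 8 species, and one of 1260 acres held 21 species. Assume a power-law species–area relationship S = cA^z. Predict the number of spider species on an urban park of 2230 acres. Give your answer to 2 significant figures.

23

z = ln(21/8) / ln(1260/8.42) = 0.9651 / 5.0083 = 0.1927
c = 8 / 8.42^0.1927 = 8 / 1.508 = 5.306
S₃ = 5.306 × 2230^0.1927 = 5.306 × 4.418 ≈ 23.44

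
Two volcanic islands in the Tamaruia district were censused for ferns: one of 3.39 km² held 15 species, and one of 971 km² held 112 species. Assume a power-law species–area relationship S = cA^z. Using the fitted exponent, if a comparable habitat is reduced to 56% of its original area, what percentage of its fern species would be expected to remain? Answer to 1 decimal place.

z = ln(112/15) / ln(971/3.39) = 2.0104 / 5.6575 = 0.3554
S_new/S_old = (A_new/A_old)^z = 0.56^0.3554 = exp(0.3554 × -0.5798) = 0.8138

81.4%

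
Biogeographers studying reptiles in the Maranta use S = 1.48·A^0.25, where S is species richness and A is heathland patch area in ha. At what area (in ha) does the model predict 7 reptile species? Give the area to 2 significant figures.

7 = 1.48 × A^0.25  ⇒  A^0.25 = 7/1.48 = 4.73
ln A = ln(4.73) / 0.25 = 1.5539 / 0.25 = 6.2155
A = e^6.2155 ≈ 500.4 ha

500 ha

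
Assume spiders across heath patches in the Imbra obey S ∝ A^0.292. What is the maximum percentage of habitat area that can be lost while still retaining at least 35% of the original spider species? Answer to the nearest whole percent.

97%

Need (A_new/A_old)^0.292 = 0.35, so A_new/A_old = 0.35^(1/0.292) = 0.35^3.425
ln(A_new/A_old) = ln 0.35 / 0.292 = -1.0498 / 0.292 = -3.5953
A_new/A_old = e^-3.5953 ≈ 0.02745
Fraction that can be lost = 1 − 0.02745 = 0.9725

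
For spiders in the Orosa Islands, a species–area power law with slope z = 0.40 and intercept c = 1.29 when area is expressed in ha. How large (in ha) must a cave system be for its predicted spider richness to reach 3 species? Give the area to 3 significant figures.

3 = 1.29 × A^0.4  ⇒  A^0.4 = 3/1.29 = 2.326
ln A = ln(2.326) / 0.4 = 0.8440 / 0.4 = 2.1099
A = e^2.1099 ≈ 8.248 ha

8.25 ha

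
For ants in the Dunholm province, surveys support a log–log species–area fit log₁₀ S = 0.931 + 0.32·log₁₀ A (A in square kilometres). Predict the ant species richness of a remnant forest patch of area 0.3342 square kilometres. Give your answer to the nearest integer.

S = 8.531 × 0.3342^0.32 = 8.531 × 0.7042 ≈ 6.007

6 species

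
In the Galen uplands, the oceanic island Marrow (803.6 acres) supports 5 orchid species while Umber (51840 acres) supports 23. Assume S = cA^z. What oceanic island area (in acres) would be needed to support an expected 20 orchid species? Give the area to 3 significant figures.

35400 acres

z = ln(23/5) / ln(51840/803.6) = 1.5261 / 4.1668 = 0.3662
c = 5 / 803.6^0.3662 = 5 / 11.59 = 0.4315
A = (20/0.4315)^(1/0.3662) ⇒ ln A = ln(46.35)/0.3662 = 10.4743
A = e^10.4743 ≈ 35394 acres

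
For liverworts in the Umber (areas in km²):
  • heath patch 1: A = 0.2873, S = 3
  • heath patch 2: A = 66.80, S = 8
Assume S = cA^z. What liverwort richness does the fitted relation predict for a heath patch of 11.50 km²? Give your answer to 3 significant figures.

5.83

z = ln(8/3) / ln(66.8/0.2873) = 0.9808 / 5.4489 = 0.1800
c = 3 / 0.2873^0.1800 = 3 / 0.7989 = 3.755
S₃ = 3.755 × 11.5^0.1800 = 3.755 × 1.552 ≈ 5.828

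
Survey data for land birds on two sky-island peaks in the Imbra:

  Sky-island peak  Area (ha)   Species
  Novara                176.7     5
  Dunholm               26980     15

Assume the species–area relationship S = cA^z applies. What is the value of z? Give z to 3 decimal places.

0.218

Taking logs: ln S = ln c + z ln A, so z = (ln S₂ − ln S₁)/(ln A₂ − ln A₁).
z = ln(15/5) / ln(26980/176.7) = ln(3) / ln(152.7) = 1.0986 / 5.0284 = 0.2185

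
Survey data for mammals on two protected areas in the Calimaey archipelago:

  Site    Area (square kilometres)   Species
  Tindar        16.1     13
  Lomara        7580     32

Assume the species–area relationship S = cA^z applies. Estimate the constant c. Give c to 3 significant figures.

z = ln(S₂/S₁) / ln(A₂/A₁) = ln(32/13) / ln(7580/16.1) = 0.9008 / 6.1544 = 0.1464
c = S₁ / A₁^z = 13 / 16.1^0.1464 = 13 / 1.502 = 8.656

8.66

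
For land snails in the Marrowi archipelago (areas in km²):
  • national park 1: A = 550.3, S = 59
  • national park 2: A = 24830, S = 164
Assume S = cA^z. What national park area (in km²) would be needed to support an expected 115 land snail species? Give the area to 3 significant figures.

z = ln(164/59) / ln(24830/550.3) = 1.0223 / 3.8093 = 0.2684
c = 59 / 550.3^0.2684 = 59 / 5.439 = 10.85
A = (115/10.85)^(1/0.2684) ⇒ ln A = ln(10.6)/0.2684 = 8.7973
A = e^8.7973 ≈ 6616 km²

6620 km²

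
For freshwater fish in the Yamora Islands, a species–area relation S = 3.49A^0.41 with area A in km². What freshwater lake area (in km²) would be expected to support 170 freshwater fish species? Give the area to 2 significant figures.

170 = 3.49 × A^0.41  ⇒  A^0.41 = 170/3.49 = 48.71
ln A = ln(48.71) / 0.41 = 3.8859 / 0.41 = 9.4778
A = e^9.4778 ≈ 13066 km²

13000 km²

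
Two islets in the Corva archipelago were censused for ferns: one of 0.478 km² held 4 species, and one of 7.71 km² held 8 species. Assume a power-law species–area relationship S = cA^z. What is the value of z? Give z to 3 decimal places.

Taking logs: ln S = ln c + z ln A, so z = (ln S₂ − ln S₁)/(ln A₂ − ln A₁).
z = ln(8/4) / ln(7.71/0.478) = ln(2) / ln(16.13) = 0.6931 / 2.7807 = 0.2493

0.249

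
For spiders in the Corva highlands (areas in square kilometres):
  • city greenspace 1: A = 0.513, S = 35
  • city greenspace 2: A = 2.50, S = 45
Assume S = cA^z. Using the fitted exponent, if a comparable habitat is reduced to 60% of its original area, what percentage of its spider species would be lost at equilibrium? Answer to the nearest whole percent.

z = ln(45/35) / ln(2.5/0.513) = 0.2513 / 1.5838 = 0.1587
S_new/S_old = (A_new/A_old)^z = 0.6^0.1587 = exp(0.1587 × -0.5108) = 0.9221
Fraction lost = 1 − 0.9221 = 0.07786

8%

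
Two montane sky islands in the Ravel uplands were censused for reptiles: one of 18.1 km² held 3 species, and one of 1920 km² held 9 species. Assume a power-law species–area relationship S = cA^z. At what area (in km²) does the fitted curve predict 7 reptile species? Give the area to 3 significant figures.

661 km²

z = ln(9/3) / ln(1920/18.1) = 1.0986 / 4.6642 = 0.2355
c = 3 / 18.1^0.2355 = 3 / 1.978 = 1.517
A = (7/1.517)^(1/0.2355) ⇒ ln A = ln(4.615)/0.2355 = 6.4931
A = e^6.4931 ≈ 660.6 km²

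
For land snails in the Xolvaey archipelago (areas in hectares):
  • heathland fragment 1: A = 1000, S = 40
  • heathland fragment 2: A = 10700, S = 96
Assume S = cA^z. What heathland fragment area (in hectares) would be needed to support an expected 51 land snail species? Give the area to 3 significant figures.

z = ln(96/40) / ln(10700/1000) = 0.8755 / 2.3702 = 0.3694
c = 40 / 1000^0.3694 = 40 / 12.83 = 3.119
A = (51/3.119)^(1/0.3694) ⇒ ln A = ln(16.35)/0.3694 = 7.5655
A = e^7.5655 ≈ 1930 hectares

1930 hectares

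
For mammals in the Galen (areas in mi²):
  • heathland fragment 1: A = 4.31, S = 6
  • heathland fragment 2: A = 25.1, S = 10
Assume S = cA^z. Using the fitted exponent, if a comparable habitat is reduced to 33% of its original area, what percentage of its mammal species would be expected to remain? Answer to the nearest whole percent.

z = ln(10/6) / ln(25.1/4.31) = 0.5108 / 1.7619 = 0.2899
S_new/S_old = (A_new/A_old)^z = 0.33^0.2899 = exp(0.2899 × -1.1087) = 0.7251

73%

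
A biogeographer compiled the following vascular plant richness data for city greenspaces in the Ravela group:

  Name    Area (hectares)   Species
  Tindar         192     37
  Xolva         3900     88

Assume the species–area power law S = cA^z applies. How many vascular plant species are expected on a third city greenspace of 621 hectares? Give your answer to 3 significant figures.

51.9

z = ln(88/37) / ln(3900/192) = 0.8664 / 3.0112 = 0.2877
c = 37 / 192^0.2877 = 37 / 4.539 = 8.151
S₃ = 8.151 × 621^0.2877 = 8.151 × 6.363 ≈ 51.87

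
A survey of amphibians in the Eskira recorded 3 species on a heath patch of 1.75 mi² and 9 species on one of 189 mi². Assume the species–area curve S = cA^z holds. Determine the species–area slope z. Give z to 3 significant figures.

0.235

Taking logs: ln S = ln c + z ln A, so z = (ln S₂ − ln S₁)/(ln A₂ − ln A₁).
z = ln(9/3) / ln(189/1.75) = ln(3) / ln(108) = 1.0986 / 4.6821 = 0.2346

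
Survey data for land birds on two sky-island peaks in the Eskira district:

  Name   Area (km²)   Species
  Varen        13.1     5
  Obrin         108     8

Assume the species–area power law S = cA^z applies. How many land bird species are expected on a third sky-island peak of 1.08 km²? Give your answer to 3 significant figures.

z = ln(8/5) / ln(108/13.1) = 0.4700 / 2.1095 = 0.2228
c = 5 / 13.1^0.2228 = 5 / 1.774 = 2.819
S₃ = 2.819 × 1.08^0.2228 = 2.819 × 1.017 ≈ 2.867

2.87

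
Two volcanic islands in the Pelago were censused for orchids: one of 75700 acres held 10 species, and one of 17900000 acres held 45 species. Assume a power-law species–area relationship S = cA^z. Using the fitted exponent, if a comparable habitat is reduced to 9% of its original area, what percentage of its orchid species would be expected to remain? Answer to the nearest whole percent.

z = ln(45/10) / ln(17900000/75700) = 1.5041 / 5.4658 = 0.2752
S_new/S_old = (A_new/A_old)^z = 0.09^0.2752 = exp(0.2752 × -2.4079) = 0.5155

52%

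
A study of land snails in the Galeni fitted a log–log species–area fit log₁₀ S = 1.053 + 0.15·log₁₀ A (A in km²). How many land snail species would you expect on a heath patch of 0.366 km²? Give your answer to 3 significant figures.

9.72

S = 11.3 × 0.366^0.15
ln S = ln 11.3 + 0.15 × ln 0.366 = 2.4246 + 0.15 × -1.0051 = 2.2739
S = e^2.2739 ≈ 9.717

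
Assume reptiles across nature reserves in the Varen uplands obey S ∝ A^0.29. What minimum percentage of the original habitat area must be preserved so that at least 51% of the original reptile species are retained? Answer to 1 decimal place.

Need (A_new/A_old)^0.29 = 0.51, so A_new/A_old = 0.51^(1/0.29) = 0.51^3.448
ln(A_new/A_old) = ln 0.51 / 0.29 = -0.6733 / 0.29 = -2.3219
A_new/A_old = e^-2.3219 ≈ 0.09809

9.8%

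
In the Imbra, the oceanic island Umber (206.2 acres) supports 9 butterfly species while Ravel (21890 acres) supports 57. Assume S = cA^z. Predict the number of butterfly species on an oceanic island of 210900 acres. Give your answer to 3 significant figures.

140

z = ln(57/9) / ln(21890/206.2) = 1.8458 / 4.6649 = 0.3957
c = 9 / 206.2^0.3957 = 9 / 8.236 = 1.093
S₃ = 1.093 × 210900^0.3957 = 1.093 × 127.8 ≈ 139.7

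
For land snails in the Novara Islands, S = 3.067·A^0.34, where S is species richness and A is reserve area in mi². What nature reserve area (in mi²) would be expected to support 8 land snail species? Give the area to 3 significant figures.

16.8 mi²

8 = 3.067 × A^0.34  ⇒  A^0.34 = 8/3.067 = 2.608
ln A = ln(2.608) / 0.34 = 0.9587 / 0.34 = 2.8198
A = e^2.8198 ≈ 16.77 mi²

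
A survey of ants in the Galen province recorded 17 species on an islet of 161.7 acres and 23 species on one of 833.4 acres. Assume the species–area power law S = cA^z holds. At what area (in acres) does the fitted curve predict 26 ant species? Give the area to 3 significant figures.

z = ln(23/17) / ln(833.4/161.7) = 0.3023 / 1.6398 = 0.1843
c = 17 / 161.7^0.1843 = 17 / 2.554 = 6.657
A = (26/6.657)^(1/0.1843) ⇒ ln A = ln(3.906)/0.1843 = 7.3906
A = e^7.3906 ≈ 1621 acres

1620 acres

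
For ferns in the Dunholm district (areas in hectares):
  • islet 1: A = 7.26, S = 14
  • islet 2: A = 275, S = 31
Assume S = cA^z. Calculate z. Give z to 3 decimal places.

0.219

Taking logs: ln S = ln c + z ln A, so z = (ln S₂ − ln S₁)/(ln A₂ − ln A₁).
z = ln(31/14) / ln(275/7.26) = ln(2.214) / ln(37.88) = 0.7949 / 3.6344 = 0.2187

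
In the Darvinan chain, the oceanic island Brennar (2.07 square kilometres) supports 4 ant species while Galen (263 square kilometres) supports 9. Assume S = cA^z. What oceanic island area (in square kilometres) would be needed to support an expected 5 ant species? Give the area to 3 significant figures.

z = ln(9/4) / ln(263/2.07) = 0.8109 / 4.8446 = 0.1674
c = 4 / 2.07^0.1674 = 4 / 1.13 = 3.541
A = (5/3.541)^(1/0.1674) ⇒ ln A = ln(1.412)/0.1674 = 2.0606
A = e^2.0606 ≈ 7.851 square kilometres

7.85 square kilometres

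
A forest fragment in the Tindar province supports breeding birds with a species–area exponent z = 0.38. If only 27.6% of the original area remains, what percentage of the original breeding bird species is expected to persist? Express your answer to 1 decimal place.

S_new/S_old = (A_new/A_old)^z = 0.276^0.38
= exp(0.38 × ln 0.276) = exp(0.38 × -1.2874) = exp(-0.4892) ≈ 0.6131

61.3%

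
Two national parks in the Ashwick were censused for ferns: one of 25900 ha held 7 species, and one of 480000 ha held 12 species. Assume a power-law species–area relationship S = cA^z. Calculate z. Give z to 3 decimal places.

0.185

Taking logs: ln S = ln c + z ln A, so z = (ln S₂ − ln S₁)/(ln A₂ − ln A₁).
z = ln(12/7) / ln(480000/25900) = ln(1.714) / ln(18.53) = 0.5390 / 2.9195 = 0.1846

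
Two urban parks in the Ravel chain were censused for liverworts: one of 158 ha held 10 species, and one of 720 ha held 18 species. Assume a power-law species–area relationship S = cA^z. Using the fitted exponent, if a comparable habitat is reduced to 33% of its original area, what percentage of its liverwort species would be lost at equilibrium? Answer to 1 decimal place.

34.9%

z = ln(18/10) / ln(720/158) = 0.5878 / 1.5167 = 0.3876
S_new/S_old = (A_new/A_old)^z = 0.33^0.3876 = exp(0.3876 × -1.1087) = 0.6507
Fraction lost = 1 − 0.6507 = 0.3493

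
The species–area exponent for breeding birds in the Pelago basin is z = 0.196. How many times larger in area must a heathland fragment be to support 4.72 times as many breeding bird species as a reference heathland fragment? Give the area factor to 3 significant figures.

2740

(A₂/A₁)^0.196 = 4.72, so A₂/A₁ = 4.72^(1/0.196) = 4.72^5.102
ln(A₂/A₁) = ln 4.72 / 0.196 = 1.5518 / 0.196 = 7.9174
A₂/A₁ = e^7.9174 ≈ 2745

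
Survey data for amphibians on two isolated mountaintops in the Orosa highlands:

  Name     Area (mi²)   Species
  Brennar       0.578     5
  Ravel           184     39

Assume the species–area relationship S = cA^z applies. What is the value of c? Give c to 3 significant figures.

6.08

z = ln(S₂/S₁) / ln(A₂/A₁) = ln(39/5) / ln(184/0.578) = 2.0541 / 5.7631 = 0.3564
c = S₁ / A₁^z = 5 / 0.578^0.3564 = 5 / 0.8225 = 6.079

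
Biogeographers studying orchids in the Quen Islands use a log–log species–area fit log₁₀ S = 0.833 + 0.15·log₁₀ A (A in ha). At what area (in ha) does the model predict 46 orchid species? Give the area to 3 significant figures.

46 = 6.808 × A^0.15  ⇒  A^0.15 = 46/6.808 = 6.757
ln A = ln(6.757) / 0.15 = 1.9106 / 0.15 = 12.7373
A = e^12.7373 ≈ 340188 ha

340000 ha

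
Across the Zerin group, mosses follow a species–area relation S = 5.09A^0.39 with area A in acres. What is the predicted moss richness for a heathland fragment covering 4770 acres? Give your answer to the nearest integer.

S = 5.09 × 4770^0.39 = 5.09 × 27.2 ≈ 138.5

138 species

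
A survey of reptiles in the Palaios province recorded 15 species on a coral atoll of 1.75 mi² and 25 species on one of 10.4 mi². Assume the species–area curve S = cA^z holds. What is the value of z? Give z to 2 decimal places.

Taking logs: ln S = ln c + z ln A, so z = (ln S₂ − ln S₁)/(ln A₂ − ln A₁).
z = ln(25/15) / ln(10.4/1.75) = ln(1.667) / ln(5.943) = 0.5108 / 1.7822 = 0.2866

0.29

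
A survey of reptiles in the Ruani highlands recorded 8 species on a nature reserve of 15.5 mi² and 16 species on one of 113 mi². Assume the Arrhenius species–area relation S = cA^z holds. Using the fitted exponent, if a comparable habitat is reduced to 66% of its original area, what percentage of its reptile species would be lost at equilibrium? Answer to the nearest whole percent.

13%

z = ln(16/8) / ln(113/15.5) = 0.6931 / 1.9865 = 0.3489
S_new/S_old = (A_new/A_old)^z = 0.66^0.3489 = exp(0.3489 × -0.4155) = 0.865
Fraction lost = 1 − 0.865 = 0.135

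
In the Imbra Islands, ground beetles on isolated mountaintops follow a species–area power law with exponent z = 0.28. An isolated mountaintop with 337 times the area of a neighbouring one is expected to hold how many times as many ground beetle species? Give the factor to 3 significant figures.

5.10

S₂/S₁ = (A₂/A₁)^z = 337^0.28
ln(S₂/S₁) = 0.28 × ln 337 = 0.28 × 5.8201 = 1.6296
S₂/S₁ = e^1.6296 ≈ 5.102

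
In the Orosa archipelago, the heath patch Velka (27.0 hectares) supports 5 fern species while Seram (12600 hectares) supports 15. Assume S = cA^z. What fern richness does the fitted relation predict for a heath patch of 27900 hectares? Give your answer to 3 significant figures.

z = ln(15/5) / ln(12600/27) = 1.0986 / 6.1456 = 0.1788
c = 5 / 27^0.1788 = 5 / 1.803 = 2.774
S₃ = 2.774 × 27900^0.1788 = 2.774 × 6.233 ≈ 17.29

17.3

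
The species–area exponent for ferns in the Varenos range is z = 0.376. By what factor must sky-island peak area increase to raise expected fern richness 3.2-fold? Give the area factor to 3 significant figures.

22.1

(A₂/A₁)^0.376 = 3.2, so A₂/A₁ = 3.2^(1/0.376) = 3.2^2.66
ln(A₂/A₁) = ln 3.2 / 0.376 = 1.1632 / 0.376 = 3.0935
A₂/A₁ = e^3.0935 ≈ 22.05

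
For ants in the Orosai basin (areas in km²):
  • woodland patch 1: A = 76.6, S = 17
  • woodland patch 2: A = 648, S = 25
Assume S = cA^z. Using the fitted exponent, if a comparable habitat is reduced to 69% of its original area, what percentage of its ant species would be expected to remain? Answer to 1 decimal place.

z = ln(25/17) / ln(648/76.6) = 0.3857 / 2.1353 = 0.1806
S_new/S_old = (A_new/A_old)^z = 0.69^0.1806 = exp(0.1806 × -0.3711) = 0.9352

93.5%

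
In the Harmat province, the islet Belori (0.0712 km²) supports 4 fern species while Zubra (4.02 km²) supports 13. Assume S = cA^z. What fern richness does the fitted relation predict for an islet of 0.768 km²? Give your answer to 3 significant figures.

z = ln(13/4) / ln(4.02/0.0712) = 1.1787 / 4.0335 = 0.2922
c = 4 / 0.0712^0.2922 = 4 / 0.462 = 8.657
S₃ = 8.657 × 0.768^0.2922 = 8.657 × 0.9258 ≈ 8.015

8.01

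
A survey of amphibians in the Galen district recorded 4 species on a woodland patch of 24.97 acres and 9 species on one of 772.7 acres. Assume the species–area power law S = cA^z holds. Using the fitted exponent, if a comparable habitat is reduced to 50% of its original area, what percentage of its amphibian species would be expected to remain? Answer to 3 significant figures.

z = ln(9/4) / ln(772.7/24.97) = 0.8109 / 3.4322 = 0.2363
S_new/S_old = (A_new/A_old)^z = 0.5^0.2363 = exp(0.2363 × -0.6931) = 0.8489

84.9%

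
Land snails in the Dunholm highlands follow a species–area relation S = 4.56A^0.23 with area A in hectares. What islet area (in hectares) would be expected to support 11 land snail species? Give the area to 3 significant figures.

46.0 hectares

11 = 4.56 × A^0.23  ⇒  A^0.23 = 11/4.56 = 2.412
ln A = ln(2.412) / 0.23 = 0.8806 / 0.23 = 3.8286
A = e^3.8286 ≈ 46 hectares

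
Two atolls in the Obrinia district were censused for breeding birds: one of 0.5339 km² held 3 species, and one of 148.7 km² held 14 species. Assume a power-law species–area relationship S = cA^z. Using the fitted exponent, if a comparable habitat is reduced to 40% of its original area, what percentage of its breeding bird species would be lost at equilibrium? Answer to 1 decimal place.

22.2%

z = ln(14/3) / ln(148.7/0.5339) = 1.5404 / 5.6295 = 0.2736
S_new/S_old = (A_new/A_old)^z = 0.4^0.2736 = exp(0.2736 × -0.9163) = 0.7782
Fraction lost = 1 − 0.7782 = 0.2218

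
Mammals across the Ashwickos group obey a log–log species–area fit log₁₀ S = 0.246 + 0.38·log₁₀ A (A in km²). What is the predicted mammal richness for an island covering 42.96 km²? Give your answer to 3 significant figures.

S = 1.762 × 42.96^0.38
ln S = ln 1.762 + 0.38 × ln 42.96 = 0.5664 + 0.38 × 3.7603 = 1.9953
S = e^1.9953 ≈ 7.355

7.35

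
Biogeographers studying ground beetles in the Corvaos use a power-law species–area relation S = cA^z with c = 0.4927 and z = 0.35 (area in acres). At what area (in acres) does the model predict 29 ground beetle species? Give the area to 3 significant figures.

114000 acres

29 = 0.4927 × A^0.35  ⇒  A^0.35 = 29/0.4927 = 58.86
ln A = ln(58.86) / 0.35 = 4.0752 / 0.35 = 11.6433
A = e^11.6433 ≈ 113924 acres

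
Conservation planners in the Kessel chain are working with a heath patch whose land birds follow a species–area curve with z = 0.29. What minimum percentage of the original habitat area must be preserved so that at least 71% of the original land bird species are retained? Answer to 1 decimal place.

30.7%

Need (A_new/A_old)^0.29 = 0.71, so A_new/A_old = 0.71^(1/0.29) = 0.71^3.448
ln(A_new/A_old) = ln 0.71 / 0.29 = -0.3425 / 0.29 = -1.1810
A_new/A_old = e^-1.1810 ≈ 0.307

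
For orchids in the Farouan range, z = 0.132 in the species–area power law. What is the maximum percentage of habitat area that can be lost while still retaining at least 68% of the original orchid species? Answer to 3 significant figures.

94.6%

Need (A_new/A_old)^0.132 = 0.68, so A_new/A_old = 0.68^(1/0.132) = 0.68^7.576
ln(A_new/A_old) = ln 0.68 / 0.132 = -0.3857 / 0.132 = -2.9217
A_new/A_old = e^-2.9217 ≈ 0.05384
Fraction that can be lost = 1 − 0.05384 = 0.9462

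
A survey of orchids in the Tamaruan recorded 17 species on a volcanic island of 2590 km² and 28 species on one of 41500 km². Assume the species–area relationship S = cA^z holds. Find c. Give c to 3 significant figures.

z = ln(S₂/S₁) / ln(A₂/A₁) = ln(28/17) / ln(41500/2590) = 0.4990 / 2.7740 = 0.1799
c = S₁ / A₁^z = 17 / 2590^0.1799 = 17 / 4.111 = 4.135

4.13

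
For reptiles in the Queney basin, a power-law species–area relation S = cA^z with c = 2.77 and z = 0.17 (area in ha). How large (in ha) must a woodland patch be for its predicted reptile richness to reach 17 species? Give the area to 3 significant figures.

43200 ha

17 = 2.77 × A^0.17  ⇒  A^0.17 = 17/2.77 = 6.137
ln A = ln(6.137) / 0.17 = 1.8144 / 0.17 = 10.6727
A = e^10.6727 ≈ 43163 ha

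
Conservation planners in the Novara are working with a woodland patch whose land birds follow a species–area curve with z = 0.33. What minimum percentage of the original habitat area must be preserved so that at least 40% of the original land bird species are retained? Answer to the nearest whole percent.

Need (A_new/A_old)^0.33 = 0.4, so A_new/A_old = 0.4^(1/0.33) = 0.4^3.03
ln(A_new/A_old) = ln 0.4 / 0.33 = -0.9163 / 0.33 = -2.7766
A_new/A_old = e^-2.7766 ≈ 0.06225

6%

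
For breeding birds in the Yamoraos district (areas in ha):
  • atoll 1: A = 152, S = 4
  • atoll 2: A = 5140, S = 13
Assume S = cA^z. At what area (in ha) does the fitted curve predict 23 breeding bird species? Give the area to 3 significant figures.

28300 ha

z = ln(13/4) / ln(5140/152) = 1.1787 / 3.5209 = 0.3348
c = 4 / 152^0.3348 = 4 / 5.375 = 0.7442
A = (23/0.7442)^(1/0.3348) ⇒ ln A = ln(30.91)/0.3348 = 10.2492
A = e^10.2492 ≈ 28259 ha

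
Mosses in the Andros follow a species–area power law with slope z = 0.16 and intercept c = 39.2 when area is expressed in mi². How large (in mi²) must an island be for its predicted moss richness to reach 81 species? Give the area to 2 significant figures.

93 mi²

81 = 39.2 × A^0.16  ⇒  A^0.16 = 81/39.2 = 2.066
ln A = ln(2.066) / 0.16 = 0.7258 / 0.16 = 4.5361
A = e^4.5361 ≈ 93.32 mi²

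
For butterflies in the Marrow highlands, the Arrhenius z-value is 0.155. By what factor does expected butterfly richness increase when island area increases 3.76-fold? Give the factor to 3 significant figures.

1.23

S₂/S₁ = (A₂/A₁)^z = 3.76^0.155
ln(S₂/S₁) = 0.155 × ln 3.76 = 0.155 × 1.3244 = 0.2053
S₂/S₁ = e^0.2053 ≈ 1.228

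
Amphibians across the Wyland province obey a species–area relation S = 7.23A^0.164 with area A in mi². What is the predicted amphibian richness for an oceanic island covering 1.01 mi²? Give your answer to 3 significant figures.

S = 7.23 × 1.01^0.164
ln S = ln 7.23 + 0.164 × ln 1.01 = 1.9782 + 0.164 × 0.0100 = 1.9799
S = e^1.9799 ≈ 7.242

7.24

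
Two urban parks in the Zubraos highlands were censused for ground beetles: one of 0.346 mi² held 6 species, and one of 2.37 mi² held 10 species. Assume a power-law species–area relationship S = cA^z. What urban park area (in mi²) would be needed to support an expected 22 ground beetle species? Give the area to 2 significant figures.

z = ln(10/6) / ln(2.37/0.346) = 0.5108 / 1.9242 = 0.2655
c = 6 / 0.346^0.2655 = 6 / 0.7545 = 7.953
A = (22/7.953)^(1/0.2655) ⇒ ln A = ln(2.766)/0.2655 = 3.8329
A = e^3.8329 ≈ 46.2 mi²

46 mi²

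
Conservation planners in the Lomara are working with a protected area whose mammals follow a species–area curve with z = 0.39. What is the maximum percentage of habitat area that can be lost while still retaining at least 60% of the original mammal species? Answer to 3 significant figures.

Need (A_new/A_old)^0.39 = 0.6, so A_new/A_old = 0.6^(1/0.39) = 0.6^2.564
ln(A_new/A_old) = ln 0.6 / 0.39 = -0.5108 / 0.39 = -1.3098
A_new/A_old = e^-1.3098 ≈ 0.2699
Fraction that can be lost = 1 − 0.2699 = 0.7301

73.0%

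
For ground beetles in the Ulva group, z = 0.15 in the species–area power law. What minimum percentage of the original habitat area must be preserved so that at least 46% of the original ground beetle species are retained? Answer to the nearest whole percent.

Need (A_new/A_old)^0.15 = 0.46, so A_new/A_old = 0.46^(1/0.15) = 0.46^6.667
ln(A_new/A_old) = ln 0.46 / 0.15 = -0.7765 / 0.15 = -5.1769
A_new/A_old = e^-5.1769 ≈ 0.005646

1%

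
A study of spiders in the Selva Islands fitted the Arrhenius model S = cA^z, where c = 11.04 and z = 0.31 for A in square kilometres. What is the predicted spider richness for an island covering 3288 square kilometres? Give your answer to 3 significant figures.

S = 11.04 × 3288^0.31 = 11.04 × 12.31 ≈ 135.9

136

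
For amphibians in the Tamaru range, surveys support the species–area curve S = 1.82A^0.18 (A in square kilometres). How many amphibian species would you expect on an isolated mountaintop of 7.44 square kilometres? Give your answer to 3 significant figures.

S = 1.82 × 7.44^0.18
ln S = ln 1.82 + 0.18 × ln 7.44 = 0.5988 + 0.18 × 2.0069 = 0.9601
S = e^0.9601 ≈ 2.612

2.61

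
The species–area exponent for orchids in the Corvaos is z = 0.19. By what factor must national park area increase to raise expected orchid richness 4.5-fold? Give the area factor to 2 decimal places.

(A₂/A₁)^0.19 = 4.5, so A₂/A₁ = 4.5^(1/0.19) = 4.5^5.263
ln(A₂/A₁) = ln 4.5 / 0.19 = 1.5041 / 0.19 = 7.9162
A₂/A₁ = e^7.9162 ≈ 2741

2741.33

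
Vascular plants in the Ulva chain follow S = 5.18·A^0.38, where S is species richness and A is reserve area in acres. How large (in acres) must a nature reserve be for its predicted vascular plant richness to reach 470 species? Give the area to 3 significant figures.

142000 acres

470 = 5.18 × A^0.38  ⇒  A^0.38 = 470/5.18 = 90.73
ln A = ln(90.73) / 0.38 = 4.5079 / 0.38 = 11.8630
A = e^11.8630 ≈ 141913 acres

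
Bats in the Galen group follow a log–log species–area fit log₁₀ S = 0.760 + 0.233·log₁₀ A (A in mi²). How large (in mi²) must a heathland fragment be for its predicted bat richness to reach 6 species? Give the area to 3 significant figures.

1.20 mi²

6 = 5.754 × A^0.233  ⇒  A^0.233 = 6/5.754 = 1.043
ln A = ln(1.043) / 0.233 = 0.0418 / 0.233 = 0.1794
A = e^0.1794 ≈ 1.196 mi²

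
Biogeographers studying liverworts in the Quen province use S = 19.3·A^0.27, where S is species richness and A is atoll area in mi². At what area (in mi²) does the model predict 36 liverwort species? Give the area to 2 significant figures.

36 = 19.3 × A^0.27  ⇒  A^0.27 = 36/19.3 = 1.865
ln A = ln(1.865) / 0.27 = 0.6234 / 0.27 = 2.3089
A = e^2.3089 ≈ 10.06 mi²

10 mi²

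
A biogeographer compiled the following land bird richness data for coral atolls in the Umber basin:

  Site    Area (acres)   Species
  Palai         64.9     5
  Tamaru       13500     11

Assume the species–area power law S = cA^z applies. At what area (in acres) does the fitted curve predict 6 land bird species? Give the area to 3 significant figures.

z = ln(11/5) / ln(13500/64.9) = 0.7885 / 5.3376 = 0.1477
c = 5 / 64.9^0.1477 = 5 / 1.852 = 2.699
A = (6/2.699)^(1/0.1477) ⇒ ln A = ln(2.223)/0.1477 = 5.4071
A = e^5.4071 ≈ 223 acres

223 acres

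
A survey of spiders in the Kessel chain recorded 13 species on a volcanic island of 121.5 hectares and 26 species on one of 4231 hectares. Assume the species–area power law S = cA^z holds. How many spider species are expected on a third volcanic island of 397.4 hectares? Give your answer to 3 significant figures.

16.4

z = ln(26/13) / ln(4231/121.5) = 0.6931 / 3.5503 = 0.1952
c = 13 / 121.5^0.1952 = 13 / 2.553 = 5.093
S₃ = 5.093 × 397.4^0.1952 = 5.093 × 3.217 ≈ 16.38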